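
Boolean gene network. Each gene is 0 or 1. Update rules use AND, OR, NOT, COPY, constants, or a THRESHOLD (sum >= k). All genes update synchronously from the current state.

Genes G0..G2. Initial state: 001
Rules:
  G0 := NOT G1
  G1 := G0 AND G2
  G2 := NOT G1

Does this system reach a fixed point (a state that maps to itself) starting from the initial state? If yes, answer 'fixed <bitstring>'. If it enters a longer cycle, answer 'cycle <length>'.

Answer: cycle 4

Derivation:
Step 0: 001
Step 1: G0=NOT G1=NOT 0=1 G1=G0&G2=0&1=0 G2=NOT G1=NOT 0=1 -> 101
Step 2: G0=NOT G1=NOT 0=1 G1=G0&G2=1&1=1 G2=NOT G1=NOT 0=1 -> 111
Step 3: G0=NOT G1=NOT 1=0 G1=G0&G2=1&1=1 G2=NOT G1=NOT 1=0 -> 010
Step 4: G0=NOT G1=NOT 1=0 G1=G0&G2=0&0=0 G2=NOT G1=NOT 1=0 -> 000
Step 5: G0=NOT G1=NOT 0=1 G1=G0&G2=0&0=0 G2=NOT G1=NOT 0=1 -> 101
Cycle of length 4 starting at step 1 -> no fixed point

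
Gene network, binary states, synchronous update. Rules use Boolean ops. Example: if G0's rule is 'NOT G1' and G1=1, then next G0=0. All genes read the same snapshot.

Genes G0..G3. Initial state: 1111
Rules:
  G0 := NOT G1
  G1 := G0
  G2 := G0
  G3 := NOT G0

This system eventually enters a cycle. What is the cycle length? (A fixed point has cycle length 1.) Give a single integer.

Step 0: 1111
Step 1: G0=NOT G1=NOT 1=0 G1=G0=1 G2=G0=1 G3=NOT G0=NOT 1=0 -> 0110
Step 2: G0=NOT G1=NOT 1=0 G1=G0=0 G2=G0=0 G3=NOT G0=NOT 0=1 -> 0001
Step 3: G0=NOT G1=NOT 0=1 G1=G0=0 G2=G0=0 G3=NOT G0=NOT 0=1 -> 1001
Step 4: G0=NOT G1=NOT 0=1 G1=G0=1 G2=G0=1 G3=NOT G0=NOT 1=0 -> 1110
Step 5: G0=NOT G1=NOT 1=0 G1=G0=1 G2=G0=1 G3=NOT G0=NOT 1=0 -> 0110
State from step 5 equals state from step 1 -> cycle length 4

Answer: 4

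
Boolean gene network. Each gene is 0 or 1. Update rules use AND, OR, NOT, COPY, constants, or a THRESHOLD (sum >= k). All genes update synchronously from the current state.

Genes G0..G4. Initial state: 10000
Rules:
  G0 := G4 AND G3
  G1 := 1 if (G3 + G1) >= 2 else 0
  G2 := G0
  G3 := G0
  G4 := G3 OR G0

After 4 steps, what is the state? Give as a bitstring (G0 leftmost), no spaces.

Step 1: G0=G4&G3=0&0=0 G1=(0+0>=2)=0 G2=G0=1 G3=G0=1 G4=G3|G0=0|1=1 -> 00111
Step 2: G0=G4&G3=1&1=1 G1=(1+0>=2)=0 G2=G0=0 G3=G0=0 G4=G3|G0=1|0=1 -> 10001
Step 3: G0=G4&G3=1&0=0 G1=(0+0>=2)=0 G2=G0=1 G3=G0=1 G4=G3|G0=0|1=1 -> 00111
Step 4: G0=G4&G3=1&1=1 G1=(1+0>=2)=0 G2=G0=0 G3=G0=0 G4=G3|G0=1|0=1 -> 10001

10001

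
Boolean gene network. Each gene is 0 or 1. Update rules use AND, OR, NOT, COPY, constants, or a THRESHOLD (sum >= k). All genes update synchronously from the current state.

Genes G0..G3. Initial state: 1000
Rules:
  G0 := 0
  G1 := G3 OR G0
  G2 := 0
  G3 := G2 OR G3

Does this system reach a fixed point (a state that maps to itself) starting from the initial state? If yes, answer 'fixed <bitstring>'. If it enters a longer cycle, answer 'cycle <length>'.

Step 0: 1000
Step 1: G0=0(const) G1=G3|G0=0|1=1 G2=0(const) G3=G2|G3=0|0=0 -> 0100
Step 2: G0=0(const) G1=G3|G0=0|0=0 G2=0(const) G3=G2|G3=0|0=0 -> 0000
Step 3: G0=0(const) G1=G3|G0=0|0=0 G2=0(const) G3=G2|G3=0|0=0 -> 0000
Fixed point reached at step 2: 0000

Answer: fixed 0000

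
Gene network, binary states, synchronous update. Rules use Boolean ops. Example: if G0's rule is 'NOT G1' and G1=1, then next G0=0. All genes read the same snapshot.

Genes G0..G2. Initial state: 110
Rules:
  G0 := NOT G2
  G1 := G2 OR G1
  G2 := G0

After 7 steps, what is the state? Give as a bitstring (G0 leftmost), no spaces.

Step 1: G0=NOT G2=NOT 0=1 G1=G2|G1=0|1=1 G2=G0=1 -> 111
Step 2: G0=NOT G2=NOT 1=0 G1=G2|G1=1|1=1 G2=G0=1 -> 011
Step 3: G0=NOT G2=NOT 1=0 G1=G2|G1=1|1=1 G2=G0=0 -> 010
Step 4: G0=NOT G2=NOT 0=1 G1=G2|G1=0|1=1 G2=G0=0 -> 110
Step 5: G0=NOT G2=NOT 0=1 G1=G2|G1=0|1=1 G2=G0=1 -> 111
Step 6: G0=NOT G2=NOT 1=0 G1=G2|G1=1|1=1 G2=G0=1 -> 011
Step 7: G0=NOT G2=NOT 1=0 G1=G2|G1=1|1=1 G2=G0=0 -> 010

010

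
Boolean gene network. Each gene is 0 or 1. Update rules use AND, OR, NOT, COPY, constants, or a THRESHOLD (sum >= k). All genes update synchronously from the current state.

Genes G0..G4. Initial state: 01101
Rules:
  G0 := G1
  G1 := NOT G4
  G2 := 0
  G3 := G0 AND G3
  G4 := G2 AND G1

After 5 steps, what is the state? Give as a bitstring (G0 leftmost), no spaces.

Step 1: G0=G1=1 G1=NOT G4=NOT 1=0 G2=0(const) G3=G0&G3=0&0=0 G4=G2&G1=1&1=1 -> 10001
Step 2: G0=G1=0 G1=NOT G4=NOT 1=0 G2=0(const) G3=G0&G3=1&0=0 G4=G2&G1=0&0=0 -> 00000
Step 3: G0=G1=0 G1=NOT G4=NOT 0=1 G2=0(const) G3=G0&G3=0&0=0 G4=G2&G1=0&0=0 -> 01000
Step 4: G0=G1=1 G1=NOT G4=NOT 0=1 G2=0(const) G3=G0&G3=0&0=0 G4=G2&G1=0&1=0 -> 11000
Step 5: G0=G1=1 G1=NOT G4=NOT 0=1 G2=0(const) G3=G0&G3=1&0=0 G4=G2&G1=0&1=0 -> 11000

11000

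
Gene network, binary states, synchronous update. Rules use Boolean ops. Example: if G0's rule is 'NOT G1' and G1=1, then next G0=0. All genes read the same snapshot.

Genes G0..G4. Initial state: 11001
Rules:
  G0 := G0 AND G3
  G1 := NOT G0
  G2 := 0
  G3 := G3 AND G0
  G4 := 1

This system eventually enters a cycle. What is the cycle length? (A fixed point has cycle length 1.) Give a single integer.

Answer: 1

Derivation:
Step 0: 11001
Step 1: G0=G0&G3=1&0=0 G1=NOT G0=NOT 1=0 G2=0(const) G3=G3&G0=0&1=0 G4=1(const) -> 00001
Step 2: G0=G0&G3=0&0=0 G1=NOT G0=NOT 0=1 G2=0(const) G3=G3&G0=0&0=0 G4=1(const) -> 01001
Step 3: G0=G0&G3=0&0=0 G1=NOT G0=NOT 0=1 G2=0(const) G3=G3&G0=0&0=0 G4=1(const) -> 01001
State from step 3 equals state from step 2 -> cycle length 1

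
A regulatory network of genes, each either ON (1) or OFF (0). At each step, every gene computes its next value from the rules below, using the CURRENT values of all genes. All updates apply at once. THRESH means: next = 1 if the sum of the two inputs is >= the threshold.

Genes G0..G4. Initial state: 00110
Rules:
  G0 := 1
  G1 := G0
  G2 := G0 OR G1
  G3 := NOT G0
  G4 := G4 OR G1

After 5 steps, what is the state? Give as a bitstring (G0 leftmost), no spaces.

Step 1: G0=1(const) G1=G0=0 G2=G0|G1=0|0=0 G3=NOT G0=NOT 0=1 G4=G4|G1=0|0=0 -> 10010
Step 2: G0=1(const) G1=G0=1 G2=G0|G1=1|0=1 G3=NOT G0=NOT 1=0 G4=G4|G1=0|0=0 -> 11100
Step 3: G0=1(const) G1=G0=1 G2=G0|G1=1|1=1 G3=NOT G0=NOT 1=0 G4=G4|G1=0|1=1 -> 11101
Step 4: G0=1(const) G1=G0=1 G2=G0|G1=1|1=1 G3=NOT G0=NOT 1=0 G4=G4|G1=1|1=1 -> 11101
Step 5: G0=1(const) G1=G0=1 G2=G0|G1=1|1=1 G3=NOT G0=NOT 1=0 G4=G4|G1=1|1=1 -> 11101

11101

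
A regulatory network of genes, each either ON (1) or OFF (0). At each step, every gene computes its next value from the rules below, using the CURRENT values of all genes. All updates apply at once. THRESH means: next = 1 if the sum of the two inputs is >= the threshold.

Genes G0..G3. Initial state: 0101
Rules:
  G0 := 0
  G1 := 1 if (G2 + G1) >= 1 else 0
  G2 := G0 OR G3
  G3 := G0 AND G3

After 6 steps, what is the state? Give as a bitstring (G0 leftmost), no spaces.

Step 1: G0=0(const) G1=(0+1>=1)=1 G2=G0|G3=0|1=1 G3=G0&G3=0&1=0 -> 0110
Step 2: G0=0(const) G1=(1+1>=1)=1 G2=G0|G3=0|0=0 G3=G0&G3=0&0=0 -> 0100
Step 3: G0=0(const) G1=(0+1>=1)=1 G2=G0|G3=0|0=0 G3=G0&G3=0&0=0 -> 0100
Step 4: G0=0(const) G1=(0+1>=1)=1 G2=G0|G3=0|0=0 G3=G0&G3=0&0=0 -> 0100
Step 5: G0=0(const) G1=(0+1>=1)=1 G2=G0|G3=0|0=0 G3=G0&G3=0&0=0 -> 0100
Step 6: G0=0(const) G1=(0+1>=1)=1 G2=G0|G3=0|0=0 G3=G0&G3=0&0=0 -> 0100

0100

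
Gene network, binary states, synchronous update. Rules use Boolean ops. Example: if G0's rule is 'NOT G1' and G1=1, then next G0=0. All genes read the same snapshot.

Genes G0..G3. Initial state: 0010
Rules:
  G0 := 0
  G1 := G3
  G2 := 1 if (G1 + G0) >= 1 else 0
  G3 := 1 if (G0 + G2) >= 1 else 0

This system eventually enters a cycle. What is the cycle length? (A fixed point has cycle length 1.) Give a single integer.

Answer: 3

Derivation:
Step 0: 0010
Step 1: G0=0(const) G1=G3=0 G2=(0+0>=1)=0 G3=(0+1>=1)=1 -> 0001
Step 2: G0=0(const) G1=G3=1 G2=(0+0>=1)=0 G3=(0+0>=1)=0 -> 0100
Step 3: G0=0(const) G1=G3=0 G2=(1+0>=1)=1 G3=(0+0>=1)=0 -> 0010
State from step 3 equals state from step 0 -> cycle length 3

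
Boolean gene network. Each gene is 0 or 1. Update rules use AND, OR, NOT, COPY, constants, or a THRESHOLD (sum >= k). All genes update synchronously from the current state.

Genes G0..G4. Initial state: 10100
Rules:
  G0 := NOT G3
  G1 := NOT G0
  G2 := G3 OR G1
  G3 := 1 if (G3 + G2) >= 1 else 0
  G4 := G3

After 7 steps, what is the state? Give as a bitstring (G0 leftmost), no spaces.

Step 1: G0=NOT G3=NOT 0=1 G1=NOT G0=NOT 1=0 G2=G3|G1=0|0=0 G3=(0+1>=1)=1 G4=G3=0 -> 10010
Step 2: G0=NOT G3=NOT 1=0 G1=NOT G0=NOT 1=0 G2=G3|G1=1|0=1 G3=(1+0>=1)=1 G4=G3=1 -> 00111
Step 3: G0=NOT G3=NOT 1=0 G1=NOT G0=NOT 0=1 G2=G3|G1=1|0=1 G3=(1+1>=1)=1 G4=G3=1 -> 01111
Step 4: G0=NOT G3=NOT 1=0 G1=NOT G0=NOT 0=1 G2=G3|G1=1|1=1 G3=(1+1>=1)=1 G4=G3=1 -> 01111
Step 5: G0=NOT G3=NOT 1=0 G1=NOT G0=NOT 0=1 G2=G3|G1=1|1=1 G3=(1+1>=1)=1 G4=G3=1 -> 01111
Step 6: G0=NOT G3=NOT 1=0 G1=NOT G0=NOT 0=1 G2=G3|G1=1|1=1 G3=(1+1>=1)=1 G4=G3=1 -> 01111
Step 7: G0=NOT G3=NOT 1=0 G1=NOT G0=NOT 0=1 G2=G3|G1=1|1=1 G3=(1+1>=1)=1 G4=G3=1 -> 01111

01111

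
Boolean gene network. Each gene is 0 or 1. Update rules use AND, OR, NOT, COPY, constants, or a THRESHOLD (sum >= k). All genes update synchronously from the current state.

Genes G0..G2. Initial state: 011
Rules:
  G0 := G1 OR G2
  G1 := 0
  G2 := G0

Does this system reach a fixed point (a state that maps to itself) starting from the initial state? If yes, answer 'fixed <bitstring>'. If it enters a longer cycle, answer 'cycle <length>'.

Answer: cycle 2

Derivation:
Step 0: 011
Step 1: G0=G1|G2=1|1=1 G1=0(const) G2=G0=0 -> 100
Step 2: G0=G1|G2=0|0=0 G1=0(const) G2=G0=1 -> 001
Step 3: G0=G1|G2=0|1=1 G1=0(const) G2=G0=0 -> 100
Cycle of length 2 starting at step 1 -> no fixed point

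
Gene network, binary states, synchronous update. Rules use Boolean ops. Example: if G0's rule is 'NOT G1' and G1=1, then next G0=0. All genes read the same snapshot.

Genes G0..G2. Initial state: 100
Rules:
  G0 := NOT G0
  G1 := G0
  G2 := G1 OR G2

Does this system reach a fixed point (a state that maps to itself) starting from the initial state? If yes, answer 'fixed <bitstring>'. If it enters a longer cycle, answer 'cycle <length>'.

Step 0: 100
Step 1: G0=NOT G0=NOT 1=0 G1=G0=1 G2=G1|G2=0|0=0 -> 010
Step 2: G0=NOT G0=NOT 0=1 G1=G0=0 G2=G1|G2=1|0=1 -> 101
Step 3: G0=NOT G0=NOT 1=0 G1=G0=1 G2=G1|G2=0|1=1 -> 011
Step 4: G0=NOT G0=NOT 0=1 G1=G0=0 G2=G1|G2=1|1=1 -> 101
Cycle of length 2 starting at step 2 -> no fixed point

Answer: cycle 2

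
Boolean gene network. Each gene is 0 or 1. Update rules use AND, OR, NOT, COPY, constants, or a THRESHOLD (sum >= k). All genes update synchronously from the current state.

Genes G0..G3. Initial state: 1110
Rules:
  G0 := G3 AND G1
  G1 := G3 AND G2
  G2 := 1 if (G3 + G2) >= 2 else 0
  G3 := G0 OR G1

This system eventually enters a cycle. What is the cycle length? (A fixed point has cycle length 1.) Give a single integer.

Step 0: 1110
Step 1: G0=G3&G1=0&1=0 G1=G3&G2=0&1=0 G2=(0+1>=2)=0 G3=G0|G1=1|1=1 -> 0001
Step 2: G0=G3&G1=1&0=0 G1=G3&G2=1&0=0 G2=(1+0>=2)=0 G3=G0|G1=0|0=0 -> 0000
Step 3: G0=G3&G1=0&0=0 G1=G3&G2=0&0=0 G2=(0+0>=2)=0 G3=G0|G1=0|0=0 -> 0000
State from step 3 equals state from step 2 -> cycle length 1

Answer: 1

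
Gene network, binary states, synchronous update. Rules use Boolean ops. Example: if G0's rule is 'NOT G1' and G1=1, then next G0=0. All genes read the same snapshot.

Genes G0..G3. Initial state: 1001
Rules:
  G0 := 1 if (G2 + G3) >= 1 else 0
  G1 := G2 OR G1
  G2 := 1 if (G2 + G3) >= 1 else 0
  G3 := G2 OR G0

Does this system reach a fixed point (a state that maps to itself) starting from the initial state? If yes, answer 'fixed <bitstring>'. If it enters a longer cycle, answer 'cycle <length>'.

Answer: fixed 1111

Derivation:
Step 0: 1001
Step 1: G0=(0+1>=1)=1 G1=G2|G1=0|0=0 G2=(0+1>=1)=1 G3=G2|G0=0|1=1 -> 1011
Step 2: G0=(1+1>=1)=1 G1=G2|G1=1|0=1 G2=(1+1>=1)=1 G3=G2|G0=1|1=1 -> 1111
Step 3: G0=(1+1>=1)=1 G1=G2|G1=1|1=1 G2=(1+1>=1)=1 G3=G2|G0=1|1=1 -> 1111
Fixed point reached at step 2: 1111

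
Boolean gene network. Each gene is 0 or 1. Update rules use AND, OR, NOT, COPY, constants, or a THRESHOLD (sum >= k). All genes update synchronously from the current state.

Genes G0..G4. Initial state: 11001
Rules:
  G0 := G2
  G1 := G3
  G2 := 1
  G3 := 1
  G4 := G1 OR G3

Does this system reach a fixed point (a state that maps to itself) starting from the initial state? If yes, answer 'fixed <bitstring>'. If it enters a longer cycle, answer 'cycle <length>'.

Step 0: 11001
Step 1: G0=G2=0 G1=G3=0 G2=1(const) G3=1(const) G4=G1|G3=1|0=1 -> 00111
Step 2: G0=G2=1 G1=G3=1 G2=1(const) G3=1(const) G4=G1|G3=0|1=1 -> 11111
Step 3: G0=G2=1 G1=G3=1 G2=1(const) G3=1(const) G4=G1|G3=1|1=1 -> 11111
Fixed point reached at step 2: 11111

Answer: fixed 11111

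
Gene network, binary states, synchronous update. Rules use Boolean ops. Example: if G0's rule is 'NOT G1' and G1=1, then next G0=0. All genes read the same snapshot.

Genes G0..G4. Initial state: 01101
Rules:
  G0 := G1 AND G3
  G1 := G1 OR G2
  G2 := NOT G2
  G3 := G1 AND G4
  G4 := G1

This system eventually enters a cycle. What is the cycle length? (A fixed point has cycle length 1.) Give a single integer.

Answer: 2

Derivation:
Step 0: 01101
Step 1: G0=G1&G3=1&0=0 G1=G1|G2=1|1=1 G2=NOT G2=NOT 1=0 G3=G1&G4=1&1=1 G4=G1=1 -> 01011
Step 2: G0=G1&G3=1&1=1 G1=G1|G2=1|0=1 G2=NOT G2=NOT 0=1 G3=G1&G4=1&1=1 G4=G1=1 -> 11111
Step 3: G0=G1&G3=1&1=1 G1=G1|G2=1|1=1 G2=NOT G2=NOT 1=0 G3=G1&G4=1&1=1 G4=G1=1 -> 11011
Step 4: G0=G1&G3=1&1=1 G1=G1|G2=1|0=1 G2=NOT G2=NOT 0=1 G3=G1&G4=1&1=1 G4=G1=1 -> 11111
State from step 4 equals state from step 2 -> cycle length 2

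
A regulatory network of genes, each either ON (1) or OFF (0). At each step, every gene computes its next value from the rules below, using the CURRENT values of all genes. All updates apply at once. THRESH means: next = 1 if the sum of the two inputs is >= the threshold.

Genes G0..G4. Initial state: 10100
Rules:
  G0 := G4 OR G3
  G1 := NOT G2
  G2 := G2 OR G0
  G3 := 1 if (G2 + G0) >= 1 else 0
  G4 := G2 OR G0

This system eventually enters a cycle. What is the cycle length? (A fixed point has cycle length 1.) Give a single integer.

Answer: 1

Derivation:
Step 0: 10100
Step 1: G0=G4|G3=0|0=0 G1=NOT G2=NOT 1=0 G2=G2|G0=1|1=1 G3=(1+1>=1)=1 G4=G2|G0=1|1=1 -> 00111
Step 2: G0=G4|G3=1|1=1 G1=NOT G2=NOT 1=0 G2=G2|G0=1|0=1 G3=(1+0>=1)=1 G4=G2|G0=1|0=1 -> 10111
Step 3: G0=G4|G3=1|1=1 G1=NOT G2=NOT 1=0 G2=G2|G0=1|1=1 G3=(1+1>=1)=1 G4=G2|G0=1|1=1 -> 10111
State from step 3 equals state from step 2 -> cycle length 1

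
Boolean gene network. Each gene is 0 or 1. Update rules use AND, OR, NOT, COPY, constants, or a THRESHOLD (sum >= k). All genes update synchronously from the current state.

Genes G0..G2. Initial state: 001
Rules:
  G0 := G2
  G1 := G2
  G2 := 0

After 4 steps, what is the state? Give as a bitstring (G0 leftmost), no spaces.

Step 1: G0=G2=1 G1=G2=1 G2=0(const) -> 110
Step 2: G0=G2=0 G1=G2=0 G2=0(const) -> 000
Step 3: G0=G2=0 G1=G2=0 G2=0(const) -> 000
Step 4: G0=G2=0 G1=G2=0 G2=0(const) -> 000

000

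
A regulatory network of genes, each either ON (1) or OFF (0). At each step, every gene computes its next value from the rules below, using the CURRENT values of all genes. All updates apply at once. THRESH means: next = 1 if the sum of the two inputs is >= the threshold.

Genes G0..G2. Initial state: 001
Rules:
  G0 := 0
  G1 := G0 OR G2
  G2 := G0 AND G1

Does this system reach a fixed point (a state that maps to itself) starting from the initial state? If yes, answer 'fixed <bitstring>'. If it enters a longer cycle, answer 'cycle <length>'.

Answer: fixed 000

Derivation:
Step 0: 001
Step 1: G0=0(const) G1=G0|G2=0|1=1 G2=G0&G1=0&0=0 -> 010
Step 2: G0=0(const) G1=G0|G2=0|0=0 G2=G0&G1=0&1=0 -> 000
Step 3: G0=0(const) G1=G0|G2=0|0=0 G2=G0&G1=0&0=0 -> 000
Fixed point reached at step 2: 000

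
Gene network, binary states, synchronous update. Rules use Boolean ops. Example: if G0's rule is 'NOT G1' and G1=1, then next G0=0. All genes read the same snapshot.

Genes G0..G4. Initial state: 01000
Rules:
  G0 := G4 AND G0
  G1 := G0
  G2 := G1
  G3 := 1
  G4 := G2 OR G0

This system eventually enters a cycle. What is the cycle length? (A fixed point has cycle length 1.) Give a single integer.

Answer: 1

Derivation:
Step 0: 01000
Step 1: G0=G4&G0=0&0=0 G1=G0=0 G2=G1=1 G3=1(const) G4=G2|G0=0|0=0 -> 00110
Step 2: G0=G4&G0=0&0=0 G1=G0=0 G2=G1=0 G3=1(const) G4=G2|G0=1|0=1 -> 00011
Step 3: G0=G4&G0=1&0=0 G1=G0=0 G2=G1=0 G3=1(const) G4=G2|G0=0|0=0 -> 00010
Step 4: G0=G4&G0=0&0=0 G1=G0=0 G2=G1=0 G3=1(const) G4=G2|G0=0|0=0 -> 00010
State from step 4 equals state from step 3 -> cycle length 1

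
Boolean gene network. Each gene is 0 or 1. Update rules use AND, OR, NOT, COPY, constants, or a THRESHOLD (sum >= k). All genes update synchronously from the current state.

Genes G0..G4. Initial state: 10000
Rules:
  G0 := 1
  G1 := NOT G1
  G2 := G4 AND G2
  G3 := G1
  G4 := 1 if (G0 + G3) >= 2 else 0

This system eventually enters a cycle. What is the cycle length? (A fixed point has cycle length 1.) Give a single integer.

Step 0: 10000
Step 1: G0=1(const) G1=NOT G1=NOT 0=1 G2=G4&G2=0&0=0 G3=G1=0 G4=(1+0>=2)=0 -> 11000
Step 2: G0=1(const) G1=NOT G1=NOT 1=0 G2=G4&G2=0&0=0 G3=G1=1 G4=(1+0>=2)=0 -> 10010
Step 3: G0=1(const) G1=NOT G1=NOT 0=1 G2=G4&G2=0&0=0 G3=G1=0 G4=(1+1>=2)=1 -> 11001
Step 4: G0=1(const) G1=NOT G1=NOT 1=0 G2=G4&G2=1&0=0 G3=G1=1 G4=(1+0>=2)=0 -> 10010
State from step 4 equals state from step 2 -> cycle length 2

Answer: 2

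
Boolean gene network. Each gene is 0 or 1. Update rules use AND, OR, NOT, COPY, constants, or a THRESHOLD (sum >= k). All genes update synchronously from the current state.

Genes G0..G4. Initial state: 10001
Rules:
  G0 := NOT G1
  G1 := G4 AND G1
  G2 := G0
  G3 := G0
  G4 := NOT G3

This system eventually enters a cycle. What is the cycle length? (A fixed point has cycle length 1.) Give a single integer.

Step 0: 10001
Step 1: G0=NOT G1=NOT 0=1 G1=G4&G1=1&0=0 G2=G0=1 G3=G0=1 G4=NOT G3=NOT 0=1 -> 10111
Step 2: G0=NOT G1=NOT 0=1 G1=G4&G1=1&0=0 G2=G0=1 G3=G0=1 G4=NOT G3=NOT 1=0 -> 10110
Step 3: G0=NOT G1=NOT 0=1 G1=G4&G1=0&0=0 G2=G0=1 G3=G0=1 G4=NOT G3=NOT 1=0 -> 10110
State from step 3 equals state from step 2 -> cycle length 1

Answer: 1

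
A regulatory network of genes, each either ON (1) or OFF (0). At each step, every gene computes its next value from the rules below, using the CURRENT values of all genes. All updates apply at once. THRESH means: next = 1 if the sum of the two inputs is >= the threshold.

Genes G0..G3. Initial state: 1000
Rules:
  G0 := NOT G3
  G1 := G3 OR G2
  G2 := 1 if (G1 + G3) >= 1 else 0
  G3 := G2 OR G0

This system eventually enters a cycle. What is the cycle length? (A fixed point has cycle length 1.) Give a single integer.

Step 0: 1000
Step 1: G0=NOT G3=NOT 0=1 G1=G3|G2=0|0=0 G2=(0+0>=1)=0 G3=G2|G0=0|1=1 -> 1001
Step 2: G0=NOT G3=NOT 1=0 G1=G3|G2=1|0=1 G2=(0+1>=1)=1 G3=G2|G0=0|1=1 -> 0111
Step 3: G0=NOT G3=NOT 1=0 G1=G3|G2=1|1=1 G2=(1+1>=1)=1 G3=G2|G0=1|0=1 -> 0111
State from step 3 equals state from step 2 -> cycle length 1

Answer: 1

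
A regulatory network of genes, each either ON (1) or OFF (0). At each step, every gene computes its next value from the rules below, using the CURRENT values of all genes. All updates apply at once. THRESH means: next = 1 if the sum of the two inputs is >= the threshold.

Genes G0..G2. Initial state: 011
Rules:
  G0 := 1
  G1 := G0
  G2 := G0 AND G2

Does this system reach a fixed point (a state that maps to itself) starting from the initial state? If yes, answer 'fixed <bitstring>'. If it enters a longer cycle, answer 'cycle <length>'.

Step 0: 011
Step 1: G0=1(const) G1=G0=0 G2=G0&G2=0&1=0 -> 100
Step 2: G0=1(const) G1=G0=1 G2=G0&G2=1&0=0 -> 110
Step 3: G0=1(const) G1=G0=1 G2=G0&G2=1&0=0 -> 110
Fixed point reached at step 2: 110

Answer: fixed 110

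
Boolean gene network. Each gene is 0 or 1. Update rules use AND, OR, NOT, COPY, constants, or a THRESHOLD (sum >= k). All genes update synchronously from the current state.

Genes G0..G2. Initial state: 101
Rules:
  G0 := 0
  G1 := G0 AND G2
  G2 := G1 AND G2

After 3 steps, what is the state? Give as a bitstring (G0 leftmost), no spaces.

Step 1: G0=0(const) G1=G0&G2=1&1=1 G2=G1&G2=0&1=0 -> 010
Step 2: G0=0(const) G1=G0&G2=0&0=0 G2=G1&G2=1&0=0 -> 000
Step 3: G0=0(const) G1=G0&G2=0&0=0 G2=G1&G2=0&0=0 -> 000

000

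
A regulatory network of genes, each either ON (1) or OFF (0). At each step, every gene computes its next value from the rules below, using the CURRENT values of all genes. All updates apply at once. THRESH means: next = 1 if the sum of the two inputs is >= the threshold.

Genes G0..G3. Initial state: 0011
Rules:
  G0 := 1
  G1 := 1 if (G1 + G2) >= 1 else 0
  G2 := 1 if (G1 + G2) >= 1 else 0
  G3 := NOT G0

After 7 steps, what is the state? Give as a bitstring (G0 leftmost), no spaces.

Step 1: G0=1(const) G1=(0+1>=1)=1 G2=(0+1>=1)=1 G3=NOT G0=NOT 0=1 -> 1111
Step 2: G0=1(const) G1=(1+1>=1)=1 G2=(1+1>=1)=1 G3=NOT G0=NOT 1=0 -> 1110
Step 3: G0=1(const) G1=(1+1>=1)=1 G2=(1+1>=1)=1 G3=NOT G0=NOT 1=0 -> 1110
Step 4: G0=1(const) G1=(1+1>=1)=1 G2=(1+1>=1)=1 G3=NOT G0=NOT 1=0 -> 1110
Step 5: G0=1(const) G1=(1+1>=1)=1 G2=(1+1>=1)=1 G3=NOT G0=NOT 1=0 -> 1110
Step 6: G0=1(const) G1=(1+1>=1)=1 G2=(1+1>=1)=1 G3=NOT G0=NOT 1=0 -> 1110
Step 7: G0=1(const) G1=(1+1>=1)=1 G2=(1+1>=1)=1 G3=NOT G0=NOT 1=0 -> 1110

1110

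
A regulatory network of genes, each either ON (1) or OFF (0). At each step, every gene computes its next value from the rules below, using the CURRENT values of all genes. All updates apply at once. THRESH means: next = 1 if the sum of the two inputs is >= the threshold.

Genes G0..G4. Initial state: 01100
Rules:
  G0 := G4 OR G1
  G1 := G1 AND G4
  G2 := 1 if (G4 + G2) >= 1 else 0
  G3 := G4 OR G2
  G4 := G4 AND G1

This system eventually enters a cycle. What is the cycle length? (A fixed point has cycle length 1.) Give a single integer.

Step 0: 01100
Step 1: G0=G4|G1=0|1=1 G1=G1&G4=1&0=0 G2=(0+1>=1)=1 G3=G4|G2=0|1=1 G4=G4&G1=0&1=0 -> 10110
Step 2: G0=G4|G1=0|0=0 G1=G1&G4=0&0=0 G2=(0+1>=1)=1 G3=G4|G2=0|1=1 G4=G4&G1=0&0=0 -> 00110
Step 3: G0=G4|G1=0|0=0 G1=G1&G4=0&0=0 G2=(0+1>=1)=1 G3=G4|G2=0|1=1 G4=G4&G1=0&0=0 -> 00110
State from step 3 equals state from step 2 -> cycle length 1

Answer: 1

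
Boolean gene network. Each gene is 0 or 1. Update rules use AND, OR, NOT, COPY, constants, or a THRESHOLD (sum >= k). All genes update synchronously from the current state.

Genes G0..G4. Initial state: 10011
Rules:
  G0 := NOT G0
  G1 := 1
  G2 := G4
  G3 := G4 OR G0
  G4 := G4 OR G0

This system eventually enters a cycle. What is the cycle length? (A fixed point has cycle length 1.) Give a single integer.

Step 0: 10011
Step 1: G0=NOT G0=NOT 1=0 G1=1(const) G2=G4=1 G3=G4|G0=1|1=1 G4=G4|G0=1|1=1 -> 01111
Step 2: G0=NOT G0=NOT 0=1 G1=1(const) G2=G4=1 G3=G4|G0=1|0=1 G4=G4|G0=1|0=1 -> 11111
Step 3: G0=NOT G0=NOT 1=0 G1=1(const) G2=G4=1 G3=G4|G0=1|1=1 G4=G4|G0=1|1=1 -> 01111
State from step 3 equals state from step 1 -> cycle length 2

Answer: 2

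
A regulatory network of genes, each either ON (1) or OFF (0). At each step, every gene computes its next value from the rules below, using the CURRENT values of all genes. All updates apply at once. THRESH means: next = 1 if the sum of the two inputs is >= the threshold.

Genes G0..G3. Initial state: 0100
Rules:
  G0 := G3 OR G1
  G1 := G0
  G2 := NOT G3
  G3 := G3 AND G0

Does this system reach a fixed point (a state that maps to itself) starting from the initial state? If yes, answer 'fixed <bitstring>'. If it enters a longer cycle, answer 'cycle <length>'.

Answer: cycle 2

Derivation:
Step 0: 0100
Step 1: G0=G3|G1=0|1=1 G1=G0=0 G2=NOT G3=NOT 0=1 G3=G3&G0=0&0=0 -> 1010
Step 2: G0=G3|G1=0|0=0 G1=G0=1 G2=NOT G3=NOT 0=1 G3=G3&G0=0&1=0 -> 0110
Step 3: G0=G3|G1=0|1=1 G1=G0=0 G2=NOT G3=NOT 0=1 G3=G3&G0=0&0=0 -> 1010
Cycle of length 2 starting at step 1 -> no fixed point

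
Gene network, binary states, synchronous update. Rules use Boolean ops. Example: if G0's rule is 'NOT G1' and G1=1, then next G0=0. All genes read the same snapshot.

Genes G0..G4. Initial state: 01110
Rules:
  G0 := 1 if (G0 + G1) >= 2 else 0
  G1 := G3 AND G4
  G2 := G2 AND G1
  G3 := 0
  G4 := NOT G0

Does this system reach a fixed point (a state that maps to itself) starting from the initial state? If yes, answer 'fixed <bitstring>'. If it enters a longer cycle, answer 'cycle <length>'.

Step 0: 01110
Step 1: G0=(0+1>=2)=0 G1=G3&G4=1&0=0 G2=G2&G1=1&1=1 G3=0(const) G4=NOT G0=NOT 0=1 -> 00101
Step 2: G0=(0+0>=2)=0 G1=G3&G4=0&1=0 G2=G2&G1=1&0=0 G3=0(const) G4=NOT G0=NOT 0=1 -> 00001
Step 3: G0=(0+0>=2)=0 G1=G3&G4=0&1=0 G2=G2&G1=0&0=0 G3=0(const) G4=NOT G0=NOT 0=1 -> 00001
Fixed point reached at step 2: 00001

Answer: fixed 00001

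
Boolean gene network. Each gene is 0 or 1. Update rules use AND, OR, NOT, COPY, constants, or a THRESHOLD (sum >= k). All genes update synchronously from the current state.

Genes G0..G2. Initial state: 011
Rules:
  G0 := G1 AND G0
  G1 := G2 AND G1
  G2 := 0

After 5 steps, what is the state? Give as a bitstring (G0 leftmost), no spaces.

Step 1: G0=G1&G0=1&0=0 G1=G2&G1=1&1=1 G2=0(const) -> 010
Step 2: G0=G1&G0=1&0=0 G1=G2&G1=0&1=0 G2=0(const) -> 000
Step 3: G0=G1&G0=0&0=0 G1=G2&G1=0&0=0 G2=0(const) -> 000
Step 4: G0=G1&G0=0&0=0 G1=G2&G1=0&0=0 G2=0(const) -> 000
Step 5: G0=G1&G0=0&0=0 G1=G2&G1=0&0=0 G2=0(const) -> 000

000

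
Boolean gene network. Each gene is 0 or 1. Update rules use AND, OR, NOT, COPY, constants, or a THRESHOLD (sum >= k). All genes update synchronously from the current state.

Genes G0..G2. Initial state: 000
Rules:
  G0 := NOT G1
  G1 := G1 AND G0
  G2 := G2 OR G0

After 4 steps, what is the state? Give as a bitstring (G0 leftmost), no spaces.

Step 1: G0=NOT G1=NOT 0=1 G1=G1&G0=0&0=0 G2=G2|G0=0|0=0 -> 100
Step 2: G0=NOT G1=NOT 0=1 G1=G1&G0=0&1=0 G2=G2|G0=0|1=1 -> 101
Step 3: G0=NOT G1=NOT 0=1 G1=G1&G0=0&1=0 G2=G2|G0=1|1=1 -> 101
Step 4: G0=NOT G1=NOT 0=1 G1=G1&G0=0&1=0 G2=G2|G0=1|1=1 -> 101

101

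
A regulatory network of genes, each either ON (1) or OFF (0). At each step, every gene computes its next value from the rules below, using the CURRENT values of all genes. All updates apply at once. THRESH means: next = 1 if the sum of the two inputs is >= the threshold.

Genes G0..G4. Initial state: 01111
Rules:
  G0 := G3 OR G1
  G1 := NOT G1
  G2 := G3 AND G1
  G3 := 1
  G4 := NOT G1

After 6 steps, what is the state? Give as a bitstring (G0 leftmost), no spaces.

Step 1: G0=G3|G1=1|1=1 G1=NOT G1=NOT 1=0 G2=G3&G1=1&1=1 G3=1(const) G4=NOT G1=NOT 1=0 -> 10110
Step 2: G0=G3|G1=1|0=1 G1=NOT G1=NOT 0=1 G2=G3&G1=1&0=0 G3=1(const) G4=NOT G1=NOT 0=1 -> 11011
Step 3: G0=G3|G1=1|1=1 G1=NOT G1=NOT 1=0 G2=G3&G1=1&1=1 G3=1(const) G4=NOT G1=NOT 1=0 -> 10110
Step 4: G0=G3|G1=1|0=1 G1=NOT G1=NOT 0=1 G2=G3&G1=1&0=0 G3=1(const) G4=NOT G1=NOT 0=1 -> 11011
Step 5: G0=G3|G1=1|1=1 G1=NOT G1=NOT 1=0 G2=G3&G1=1&1=1 G3=1(const) G4=NOT G1=NOT 1=0 -> 10110
Step 6: G0=G3|G1=1|0=1 G1=NOT G1=NOT 0=1 G2=G3&G1=1&0=0 G3=1(const) G4=NOT G1=NOT 0=1 -> 11011

11011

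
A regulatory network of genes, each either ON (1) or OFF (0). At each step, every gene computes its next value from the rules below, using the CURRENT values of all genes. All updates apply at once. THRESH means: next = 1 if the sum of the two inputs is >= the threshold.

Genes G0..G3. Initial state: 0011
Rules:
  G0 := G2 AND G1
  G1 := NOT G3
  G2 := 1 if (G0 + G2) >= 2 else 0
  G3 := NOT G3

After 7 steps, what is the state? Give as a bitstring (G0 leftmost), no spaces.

Step 1: G0=G2&G1=1&0=0 G1=NOT G3=NOT 1=0 G2=(0+1>=2)=0 G3=NOT G3=NOT 1=0 -> 0000
Step 2: G0=G2&G1=0&0=0 G1=NOT G3=NOT 0=1 G2=(0+0>=2)=0 G3=NOT G3=NOT 0=1 -> 0101
Step 3: G0=G2&G1=0&1=0 G1=NOT G3=NOT 1=0 G2=(0+0>=2)=0 G3=NOT G3=NOT 1=0 -> 0000
Step 4: G0=G2&G1=0&0=0 G1=NOT G3=NOT 0=1 G2=(0+0>=2)=0 G3=NOT G3=NOT 0=1 -> 0101
Step 5: G0=G2&G1=0&1=0 G1=NOT G3=NOT 1=0 G2=(0+0>=2)=0 G3=NOT G3=NOT 1=0 -> 0000
Step 6: G0=G2&G1=0&0=0 G1=NOT G3=NOT 0=1 G2=(0+0>=2)=0 G3=NOT G3=NOT 0=1 -> 0101
Step 7: G0=G2&G1=0&1=0 G1=NOT G3=NOT 1=0 G2=(0+0>=2)=0 G3=NOT G3=NOT 1=0 -> 0000

0000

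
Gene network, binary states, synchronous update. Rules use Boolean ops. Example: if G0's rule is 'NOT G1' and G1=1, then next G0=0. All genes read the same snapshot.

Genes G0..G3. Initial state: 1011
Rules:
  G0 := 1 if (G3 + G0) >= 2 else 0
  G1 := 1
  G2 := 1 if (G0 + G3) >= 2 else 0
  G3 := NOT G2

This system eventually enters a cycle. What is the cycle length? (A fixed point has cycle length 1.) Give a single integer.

Answer: 1

Derivation:
Step 0: 1011
Step 1: G0=(1+1>=2)=1 G1=1(const) G2=(1+1>=2)=1 G3=NOT G2=NOT 1=0 -> 1110
Step 2: G0=(0+1>=2)=0 G1=1(const) G2=(1+0>=2)=0 G3=NOT G2=NOT 1=0 -> 0100
Step 3: G0=(0+0>=2)=0 G1=1(const) G2=(0+0>=2)=0 G3=NOT G2=NOT 0=1 -> 0101
Step 4: G0=(1+0>=2)=0 G1=1(const) G2=(0+1>=2)=0 G3=NOT G2=NOT 0=1 -> 0101
State from step 4 equals state from step 3 -> cycle length 1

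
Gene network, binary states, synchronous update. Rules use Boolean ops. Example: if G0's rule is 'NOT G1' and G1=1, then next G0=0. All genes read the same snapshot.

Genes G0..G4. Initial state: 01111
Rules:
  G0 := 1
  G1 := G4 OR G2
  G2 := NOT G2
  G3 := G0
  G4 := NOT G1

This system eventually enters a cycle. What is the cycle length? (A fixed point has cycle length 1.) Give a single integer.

Step 0: 01111
Step 1: G0=1(const) G1=G4|G2=1|1=1 G2=NOT G2=NOT 1=0 G3=G0=0 G4=NOT G1=NOT 1=0 -> 11000
Step 2: G0=1(const) G1=G4|G2=0|0=0 G2=NOT G2=NOT 0=1 G3=G0=1 G4=NOT G1=NOT 1=0 -> 10110
Step 3: G0=1(const) G1=G4|G2=0|1=1 G2=NOT G2=NOT 1=0 G3=G0=1 G4=NOT G1=NOT 0=1 -> 11011
Step 4: G0=1(const) G1=G4|G2=1|0=1 G2=NOT G2=NOT 0=1 G3=G0=1 G4=NOT G1=NOT 1=0 -> 11110
Step 5: G0=1(const) G1=G4|G2=0|1=1 G2=NOT G2=NOT 1=0 G3=G0=1 G4=NOT G1=NOT 1=0 -> 11010
Step 6: G0=1(const) G1=G4|G2=0|0=0 G2=NOT G2=NOT 0=1 G3=G0=1 G4=NOT G1=NOT 1=0 -> 10110
State from step 6 equals state from step 2 -> cycle length 4

Answer: 4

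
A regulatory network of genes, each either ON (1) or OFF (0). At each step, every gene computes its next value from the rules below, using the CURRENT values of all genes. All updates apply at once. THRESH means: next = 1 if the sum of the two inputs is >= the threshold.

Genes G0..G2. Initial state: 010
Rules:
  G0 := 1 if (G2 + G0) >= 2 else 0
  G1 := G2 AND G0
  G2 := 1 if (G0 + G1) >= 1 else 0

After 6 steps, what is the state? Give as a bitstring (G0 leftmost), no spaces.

Step 1: G0=(0+0>=2)=0 G1=G2&G0=0&0=0 G2=(0+1>=1)=1 -> 001
Step 2: G0=(1+0>=2)=0 G1=G2&G0=1&0=0 G2=(0+0>=1)=0 -> 000
Step 3: G0=(0+0>=2)=0 G1=G2&G0=0&0=0 G2=(0+0>=1)=0 -> 000
Step 4: G0=(0+0>=2)=0 G1=G2&G0=0&0=0 G2=(0+0>=1)=0 -> 000
Step 5: G0=(0+0>=2)=0 G1=G2&G0=0&0=0 G2=(0+0>=1)=0 -> 000
Step 6: G0=(0+0>=2)=0 G1=G2&G0=0&0=0 G2=(0+0>=1)=0 -> 000

000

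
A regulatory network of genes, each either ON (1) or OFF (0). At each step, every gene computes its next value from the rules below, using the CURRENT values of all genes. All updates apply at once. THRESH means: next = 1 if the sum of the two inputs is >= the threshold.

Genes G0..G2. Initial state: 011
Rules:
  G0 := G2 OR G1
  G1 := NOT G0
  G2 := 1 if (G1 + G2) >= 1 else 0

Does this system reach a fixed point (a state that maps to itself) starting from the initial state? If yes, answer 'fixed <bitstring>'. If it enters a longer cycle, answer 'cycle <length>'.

Answer: fixed 101

Derivation:
Step 0: 011
Step 1: G0=G2|G1=1|1=1 G1=NOT G0=NOT 0=1 G2=(1+1>=1)=1 -> 111
Step 2: G0=G2|G1=1|1=1 G1=NOT G0=NOT 1=0 G2=(1+1>=1)=1 -> 101
Step 3: G0=G2|G1=1|0=1 G1=NOT G0=NOT 1=0 G2=(0+1>=1)=1 -> 101
Fixed point reached at step 2: 101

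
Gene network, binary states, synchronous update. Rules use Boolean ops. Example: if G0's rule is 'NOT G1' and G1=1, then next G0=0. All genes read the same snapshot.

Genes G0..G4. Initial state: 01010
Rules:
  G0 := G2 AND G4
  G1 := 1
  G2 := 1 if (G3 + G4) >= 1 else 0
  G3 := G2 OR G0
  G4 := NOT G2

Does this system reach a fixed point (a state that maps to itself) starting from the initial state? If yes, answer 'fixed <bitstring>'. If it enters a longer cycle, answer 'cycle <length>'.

Answer: fixed 01110

Derivation:
Step 0: 01010
Step 1: G0=G2&G4=0&0=0 G1=1(const) G2=(1+0>=1)=1 G3=G2|G0=0|0=0 G4=NOT G2=NOT 0=1 -> 01101
Step 2: G0=G2&G4=1&1=1 G1=1(const) G2=(0+1>=1)=1 G3=G2|G0=1|0=1 G4=NOT G2=NOT 1=0 -> 11110
Step 3: G0=G2&G4=1&0=0 G1=1(const) G2=(1+0>=1)=1 G3=G2|G0=1|1=1 G4=NOT G2=NOT 1=0 -> 01110
Step 4: G0=G2&G4=1&0=0 G1=1(const) G2=(1+0>=1)=1 G3=G2|G0=1|0=1 G4=NOT G2=NOT 1=0 -> 01110
Fixed point reached at step 3: 01110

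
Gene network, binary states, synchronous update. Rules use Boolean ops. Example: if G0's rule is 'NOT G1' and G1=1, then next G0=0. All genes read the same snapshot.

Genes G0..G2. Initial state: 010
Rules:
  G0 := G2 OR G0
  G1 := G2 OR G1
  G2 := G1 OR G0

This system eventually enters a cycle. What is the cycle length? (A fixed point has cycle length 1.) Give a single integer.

Step 0: 010
Step 1: G0=G2|G0=0|0=0 G1=G2|G1=0|1=1 G2=G1|G0=1|0=1 -> 011
Step 2: G0=G2|G0=1|0=1 G1=G2|G1=1|1=1 G2=G1|G0=1|0=1 -> 111
Step 3: G0=G2|G0=1|1=1 G1=G2|G1=1|1=1 G2=G1|G0=1|1=1 -> 111
State from step 3 equals state from step 2 -> cycle length 1

Answer: 1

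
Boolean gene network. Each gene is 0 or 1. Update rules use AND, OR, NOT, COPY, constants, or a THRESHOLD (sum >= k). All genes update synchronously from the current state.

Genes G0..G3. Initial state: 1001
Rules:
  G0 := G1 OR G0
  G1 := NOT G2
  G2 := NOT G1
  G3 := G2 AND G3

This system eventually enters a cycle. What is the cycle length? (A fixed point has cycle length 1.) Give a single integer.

Answer: 2

Derivation:
Step 0: 1001
Step 1: G0=G1|G0=0|1=1 G1=NOT G2=NOT 0=1 G2=NOT G1=NOT 0=1 G3=G2&G3=0&1=0 -> 1110
Step 2: G0=G1|G0=1|1=1 G1=NOT G2=NOT 1=0 G2=NOT G1=NOT 1=0 G3=G2&G3=1&0=0 -> 1000
Step 3: G0=G1|G0=0|1=1 G1=NOT G2=NOT 0=1 G2=NOT G1=NOT 0=1 G3=G2&G3=0&0=0 -> 1110
State from step 3 equals state from step 1 -> cycle length 2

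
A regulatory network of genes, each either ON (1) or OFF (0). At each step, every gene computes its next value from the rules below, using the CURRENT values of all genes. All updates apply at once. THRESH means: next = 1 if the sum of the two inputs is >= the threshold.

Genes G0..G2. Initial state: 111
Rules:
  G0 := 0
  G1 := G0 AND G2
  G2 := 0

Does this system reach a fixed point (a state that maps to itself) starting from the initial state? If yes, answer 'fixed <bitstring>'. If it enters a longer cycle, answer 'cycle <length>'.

Step 0: 111
Step 1: G0=0(const) G1=G0&G2=1&1=1 G2=0(const) -> 010
Step 2: G0=0(const) G1=G0&G2=0&0=0 G2=0(const) -> 000
Step 3: G0=0(const) G1=G0&G2=0&0=0 G2=0(const) -> 000
Fixed point reached at step 2: 000

Answer: fixed 000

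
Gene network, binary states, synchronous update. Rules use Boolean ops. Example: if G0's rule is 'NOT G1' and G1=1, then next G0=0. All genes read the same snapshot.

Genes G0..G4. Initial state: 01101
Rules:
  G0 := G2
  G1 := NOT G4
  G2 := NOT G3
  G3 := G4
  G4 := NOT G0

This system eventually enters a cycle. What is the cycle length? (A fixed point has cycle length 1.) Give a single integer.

Answer: 4

Derivation:
Step 0: 01101
Step 1: G0=G2=1 G1=NOT G4=NOT 1=0 G2=NOT G3=NOT 0=1 G3=G4=1 G4=NOT G0=NOT 0=1 -> 10111
Step 2: G0=G2=1 G1=NOT G4=NOT 1=0 G2=NOT G3=NOT 1=0 G3=G4=1 G4=NOT G0=NOT 1=0 -> 10010
Step 3: G0=G2=0 G1=NOT G4=NOT 0=1 G2=NOT G3=NOT 1=0 G3=G4=0 G4=NOT G0=NOT 1=0 -> 01000
Step 4: G0=G2=0 G1=NOT G4=NOT 0=1 G2=NOT G3=NOT 0=1 G3=G4=0 G4=NOT G0=NOT 0=1 -> 01101
State from step 4 equals state from step 0 -> cycle length 4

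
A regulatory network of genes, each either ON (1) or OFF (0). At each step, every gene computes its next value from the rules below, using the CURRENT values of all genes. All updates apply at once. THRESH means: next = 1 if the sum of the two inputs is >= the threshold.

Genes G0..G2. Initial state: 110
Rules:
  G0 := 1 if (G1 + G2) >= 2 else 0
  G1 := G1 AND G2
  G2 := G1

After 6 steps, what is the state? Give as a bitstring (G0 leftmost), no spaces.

Step 1: G0=(1+0>=2)=0 G1=G1&G2=1&0=0 G2=G1=1 -> 001
Step 2: G0=(0+1>=2)=0 G1=G1&G2=0&1=0 G2=G1=0 -> 000
Step 3: G0=(0+0>=2)=0 G1=G1&G2=0&0=0 G2=G1=0 -> 000
Step 4: G0=(0+0>=2)=0 G1=G1&G2=0&0=0 G2=G1=0 -> 000
Step 5: G0=(0+0>=2)=0 G1=G1&G2=0&0=0 G2=G1=0 -> 000
Step 6: G0=(0+0>=2)=0 G1=G1&G2=0&0=0 G2=G1=0 -> 000

000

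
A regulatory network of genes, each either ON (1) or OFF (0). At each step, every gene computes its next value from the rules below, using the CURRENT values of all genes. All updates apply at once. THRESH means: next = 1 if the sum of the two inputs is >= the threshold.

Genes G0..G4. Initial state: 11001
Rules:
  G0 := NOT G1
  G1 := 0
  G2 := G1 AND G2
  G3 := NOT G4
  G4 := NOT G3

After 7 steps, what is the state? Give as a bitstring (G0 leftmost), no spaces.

Step 1: G0=NOT G1=NOT 1=0 G1=0(const) G2=G1&G2=1&0=0 G3=NOT G4=NOT 1=0 G4=NOT G3=NOT 0=1 -> 00001
Step 2: G0=NOT G1=NOT 0=1 G1=0(const) G2=G1&G2=0&0=0 G3=NOT G4=NOT 1=0 G4=NOT G3=NOT 0=1 -> 10001
Step 3: G0=NOT G1=NOT 0=1 G1=0(const) G2=G1&G2=0&0=0 G3=NOT G4=NOT 1=0 G4=NOT G3=NOT 0=1 -> 10001
Step 4: G0=NOT G1=NOT 0=1 G1=0(const) G2=G1&G2=0&0=0 G3=NOT G4=NOT 1=0 G4=NOT G3=NOT 0=1 -> 10001
Step 5: G0=NOT G1=NOT 0=1 G1=0(const) G2=G1&G2=0&0=0 G3=NOT G4=NOT 1=0 G4=NOT G3=NOT 0=1 -> 10001
Step 6: G0=NOT G1=NOT 0=1 G1=0(const) G2=G1&G2=0&0=0 G3=NOT G4=NOT 1=0 G4=NOT G3=NOT 0=1 -> 10001
Step 7: G0=NOT G1=NOT 0=1 G1=0(const) G2=G1&G2=0&0=0 G3=NOT G4=NOT 1=0 G4=NOT G3=NOT 0=1 -> 10001

10001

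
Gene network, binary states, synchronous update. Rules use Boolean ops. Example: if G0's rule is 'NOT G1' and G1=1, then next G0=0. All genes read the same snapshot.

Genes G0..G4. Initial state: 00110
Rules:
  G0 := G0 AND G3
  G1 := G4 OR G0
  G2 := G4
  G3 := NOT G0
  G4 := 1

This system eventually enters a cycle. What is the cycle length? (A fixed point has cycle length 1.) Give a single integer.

Answer: 1

Derivation:
Step 0: 00110
Step 1: G0=G0&G3=0&1=0 G1=G4|G0=0|0=0 G2=G4=0 G3=NOT G0=NOT 0=1 G4=1(const) -> 00011
Step 2: G0=G0&G3=0&1=0 G1=G4|G0=1|0=1 G2=G4=1 G3=NOT G0=NOT 0=1 G4=1(const) -> 01111
Step 3: G0=G0&G3=0&1=0 G1=G4|G0=1|0=1 G2=G4=1 G3=NOT G0=NOT 0=1 G4=1(const) -> 01111
State from step 3 equals state from step 2 -> cycle length 1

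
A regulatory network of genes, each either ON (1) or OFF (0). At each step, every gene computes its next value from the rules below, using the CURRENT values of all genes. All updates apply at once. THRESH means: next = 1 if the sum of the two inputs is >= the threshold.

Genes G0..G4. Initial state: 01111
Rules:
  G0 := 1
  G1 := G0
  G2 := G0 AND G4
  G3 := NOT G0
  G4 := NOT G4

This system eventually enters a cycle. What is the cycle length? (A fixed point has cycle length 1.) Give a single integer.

Answer: 2

Derivation:
Step 0: 01111
Step 1: G0=1(const) G1=G0=0 G2=G0&G4=0&1=0 G3=NOT G0=NOT 0=1 G4=NOT G4=NOT 1=0 -> 10010
Step 2: G0=1(const) G1=G0=1 G2=G0&G4=1&0=0 G3=NOT G0=NOT 1=0 G4=NOT G4=NOT 0=1 -> 11001
Step 3: G0=1(const) G1=G0=1 G2=G0&G4=1&1=1 G3=NOT G0=NOT 1=0 G4=NOT G4=NOT 1=0 -> 11100
Step 4: G0=1(const) G1=G0=1 G2=G0&G4=1&0=0 G3=NOT G0=NOT 1=0 G4=NOT G4=NOT 0=1 -> 11001
State from step 4 equals state from step 2 -> cycle length 2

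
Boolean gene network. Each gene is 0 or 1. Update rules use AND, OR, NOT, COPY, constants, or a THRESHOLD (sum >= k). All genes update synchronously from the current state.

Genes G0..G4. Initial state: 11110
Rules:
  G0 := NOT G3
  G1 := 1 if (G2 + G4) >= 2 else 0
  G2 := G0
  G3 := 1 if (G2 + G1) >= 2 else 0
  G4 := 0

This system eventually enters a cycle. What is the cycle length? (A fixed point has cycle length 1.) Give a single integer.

Step 0: 11110
Step 1: G0=NOT G3=NOT 1=0 G1=(1+0>=2)=0 G2=G0=1 G3=(1+1>=2)=1 G4=0(const) -> 00110
Step 2: G0=NOT G3=NOT 1=0 G1=(1+0>=2)=0 G2=G0=0 G3=(1+0>=2)=0 G4=0(const) -> 00000
Step 3: G0=NOT G3=NOT 0=1 G1=(0+0>=2)=0 G2=G0=0 G3=(0+0>=2)=0 G4=0(const) -> 10000
Step 4: G0=NOT G3=NOT 0=1 G1=(0+0>=2)=0 G2=G0=1 G3=(0+0>=2)=0 G4=0(const) -> 10100
Step 5: G0=NOT G3=NOT 0=1 G1=(1+0>=2)=0 G2=G0=1 G3=(1+0>=2)=0 G4=0(const) -> 10100
State from step 5 equals state from step 4 -> cycle length 1

Answer: 1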